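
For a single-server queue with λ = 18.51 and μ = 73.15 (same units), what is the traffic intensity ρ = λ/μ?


ρ = λ/μ = 18.51/73.15 = 0.2530

Final: 0.2530


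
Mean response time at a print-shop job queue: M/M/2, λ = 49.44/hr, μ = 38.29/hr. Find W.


a = 1.2912; ρ = 0.6456; P₀ = 0.215363
Lq = P₀·a^c·ρ/(c!(1−ρ)²) = 0.92279
Wq = Lq/λ = 0.92279/49.44 = 0.01866 hr
W = Wq + 1/μ = 0.01866 + 0.02612 = 0.04478 hr

Final: 0.04478 hr


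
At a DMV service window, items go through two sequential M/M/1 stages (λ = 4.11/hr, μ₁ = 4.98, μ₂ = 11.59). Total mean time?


Each node sees arrival rate λ = 4.11/hr (tandem ⇒ throughput preserved).
W₁ = 1/(μ₁−λ) = 1/(4.98−4.11) = 1.14943 hr
W₂ = 1/(μ₂−λ) = 1/(11.59−4.11) = 0.13369 hr
W_total = W₁ + W₂ = 1.14943 + 0.13369 = 1.28312 hr

Final: 1.28312 hr


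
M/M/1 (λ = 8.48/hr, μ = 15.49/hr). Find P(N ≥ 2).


ρ = 8.48/15.49 = 0.5474
P(N ≥ n) = ρ^n = 0.5474^2 = 0.299701

Final: 0.299701


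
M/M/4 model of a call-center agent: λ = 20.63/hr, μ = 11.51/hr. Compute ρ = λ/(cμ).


ρ = λ/(cμ) = 20.63/(4·11.51) = 20.63/46.04 = 0.4481

Final: 0.4481


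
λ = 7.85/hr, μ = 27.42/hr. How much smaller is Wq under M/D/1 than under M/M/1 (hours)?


ρ = 7.85/27.42 = 0.2863
Wq(M/M/1) = ρ/(μ−λ) = 0.2863/19.57 = 0.01463 hr
Wq(M/D/1) = ρ/(2(μ−λ)) = 0.007314 hr
Savings = 0.01463 − 0.007314 = 0.007314 hr

Final: 0.007314 hr


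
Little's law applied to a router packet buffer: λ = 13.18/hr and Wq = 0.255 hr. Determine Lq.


Lq = λWq = 13.18·0.255 = 3.3609

Final: 3.3609


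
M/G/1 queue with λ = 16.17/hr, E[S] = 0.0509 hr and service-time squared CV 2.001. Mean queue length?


ρ = λ·E[S] = 16.17·0.0509 = 0.8231
Lq = ρ²(1+C_s²)/(2(1−ρ)) = 0.6774·(1+2.001)/(2·0.1769)
= 0.6774·3.0010/0.3539 = 5.74445

Final: 5.74445


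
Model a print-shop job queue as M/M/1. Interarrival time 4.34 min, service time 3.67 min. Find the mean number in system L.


λ = 60/4.34 = 13.8249 /hr
μ = 60/3.67 = 16.3488 /hr
ρ = λ/μ = 13.8249/16.3488 = 0.8456
L = ρ/(1−ρ) = 0.8456/0.1544 = 5.4776

Final: 5.4776


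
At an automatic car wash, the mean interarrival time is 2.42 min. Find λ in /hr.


λ = 1/(interarrival time) in consistent units.
1 hour = 60 min, so λ = 60/2.42 = 24.7934 per hour

Final: 24.7934 /hr


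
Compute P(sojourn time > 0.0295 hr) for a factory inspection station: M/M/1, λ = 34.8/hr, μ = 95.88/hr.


W ~ Exponential(μ−λ) for M/M/1.
μ − λ = 95.88 − 34.8 = 61.0800
P(W > t) = e^{−(μ−λ)t} = e^{−1.8019} = 0.164992

Final: 0.164992


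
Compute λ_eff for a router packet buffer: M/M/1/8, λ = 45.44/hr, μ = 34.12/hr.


ρ = 1.3318; P_K = (1−ρ)ρ^8/(1−ρ^9) = 0.269576
λ_eff = λ(1 − P_K) = 45.44·(1 − 0.269576) = 45.44·0.730424 = 33.1905 /hr

Final: 33.1905 /hr


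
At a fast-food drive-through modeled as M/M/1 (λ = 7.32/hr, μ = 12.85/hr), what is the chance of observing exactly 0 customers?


ρ = 7.32/12.85 = 0.5696
P_n = (1−ρ)·ρ^n = (1 − 0.5696)·0.5696^0 = 0.4304·1.000000 = 0.430350

Final: 0.430350


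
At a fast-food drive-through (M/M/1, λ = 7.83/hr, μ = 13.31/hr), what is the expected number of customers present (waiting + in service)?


ρ = λ/μ = 7.83/13.31 = 0.5883
L = ρ/(1−ρ) = 0.5883/(1 − 0.5883) = 0.5883/0.4117 = 1.4288

Final: 1.4288


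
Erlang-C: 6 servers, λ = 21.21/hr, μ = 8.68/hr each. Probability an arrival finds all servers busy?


a = λ/μ = 2.4435; ρ = a/6 = 0.4073
P₀ = 0.086423 (from M/M/c formula)
C(c,a) = [a^c/(c!(1−ρ))]·P₀ = [212.87549/(720·0.5927)]·0.086423
= 0.49880·0.086423 = 0.043108

Final: 0.043108


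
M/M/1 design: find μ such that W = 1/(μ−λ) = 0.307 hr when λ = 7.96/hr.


W = 1/(μ−λ) ⇒ μ − λ = 1/W = 1/0.307 = 3.2573
μ = λ + 1/W = 7.96 + 3.2573 = 11.2173 per hr

Final: 11.2173 /hr


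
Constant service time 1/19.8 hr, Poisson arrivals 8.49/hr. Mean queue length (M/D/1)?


ρ = 8.49/19.8 = 0.4288
M/D/1: Lq = ρ²/(2(1−ρ)) = 0.1839/(2·0.5712) = 0.16094

Final: 0.16094


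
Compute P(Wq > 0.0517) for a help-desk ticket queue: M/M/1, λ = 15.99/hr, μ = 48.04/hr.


ρ = 15.99/48.04 = 0.3328
P(Wq > t) = ρ·e^{−(μ−λ)t} = 0.3328·e^{−1.6570}
= 0.3328·0.190713 = 0.063478

Final: 0.063478


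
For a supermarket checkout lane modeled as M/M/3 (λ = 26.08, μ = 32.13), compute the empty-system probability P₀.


a = λ/μ = 26.08/32.13 = 0.8117; ρ = a/c = 0.2706
Σ_{k=0}^{2} a^k/k! (terms k=0..2) = 1.00000 + 0.81170 + 0.32943 = 2.14113
Tail: a^3/(3!(1−ρ)) = 0.53480/(6·0.7294) = 0.12220
P₀ = 1/(2.14113 + 0.12220) = 1/2.26333 = 0.441827

Final: 0.441827


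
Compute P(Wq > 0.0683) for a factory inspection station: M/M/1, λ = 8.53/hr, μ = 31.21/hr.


ρ = 8.53/31.21 = 0.2733
P(Wq > t) = ρ·e^{−(μ−λ)t} = 0.2733·e^{−1.5490}
= 0.2733·0.212451 = 0.058065

Final: 0.058065


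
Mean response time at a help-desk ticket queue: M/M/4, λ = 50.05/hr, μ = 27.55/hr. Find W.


a = 1.8167; ρ = 0.4542; P₀ = 0.158788
Lq = P₀·a^c·ρ/(c!(1−ρ)²) = 0.10986
Wq = Lq/λ = 0.10986/50.05 = 0.002195 hr
W = Wq + 1/μ = 0.002195 + 0.03630 = 0.03849 hr

Final: 0.03849 hr


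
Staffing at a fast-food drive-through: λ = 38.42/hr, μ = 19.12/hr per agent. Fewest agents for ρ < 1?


Stability requires cμ > λ ⇔ c > λ/μ.
λ/μ = 38.42/19.12 = 2.0094
Minimum integer c = ⌊2.0094⌋ + 1 = 3
Check: 3·19.12 = 57.36 > 38.42, while 2·19.12 = 38.24 ≤ 38.42

Final: 3 servers


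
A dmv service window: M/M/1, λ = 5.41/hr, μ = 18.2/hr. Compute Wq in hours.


ρ = 5.41/18.2 = 0.2973
Wq = ρ/(μ−λ) = 0.2973/(18.2 − 5.41) = 0.2973/12.79 = 0.02324 hr

Final: 0.02324 hr


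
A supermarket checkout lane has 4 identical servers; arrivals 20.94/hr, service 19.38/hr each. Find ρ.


ρ = λ/(cμ) = 20.94/(4·19.38) = 20.94/77.52 = 0.2701

Final: 0.2701


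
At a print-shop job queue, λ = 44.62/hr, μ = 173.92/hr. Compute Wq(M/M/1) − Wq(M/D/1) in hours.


ρ = 44.62/173.92 = 0.2566
Wq(M/M/1) = ρ/(μ−λ) = 0.2566/129.30 = 0.001984 hr
Wq(M/D/1) = ρ/(2(μ−λ)) = 0.0009921 hr
Savings = 0.001984 − 0.0009921 = 0.0009921 hr

Final: 0.0009921 hr


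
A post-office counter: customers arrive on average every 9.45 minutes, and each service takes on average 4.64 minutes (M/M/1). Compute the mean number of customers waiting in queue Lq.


λ = 60/9.45 = 6.3492 /hr
μ = 60/4.64 = 12.9310 /hr
ρ = λ/μ = 6.3492/12.9310 = 0.4910
Lq = ρ²/(1−ρ) = 0.2411/0.5090 = 0.4737

Final: 0.4737


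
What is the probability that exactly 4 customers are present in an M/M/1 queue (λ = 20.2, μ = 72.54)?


ρ = 20.2/72.54 = 0.2785
P_n = (1−ρ)·ρ^n = (1 − 0.2785)·0.2785^4 = 0.7215·0.006013 = 0.004339

Final: 0.004339


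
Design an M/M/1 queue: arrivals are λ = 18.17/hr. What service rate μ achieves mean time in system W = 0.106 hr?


W = 1/(μ−λ) ⇒ μ − λ = 1/W = 1/0.106 = 9.4340
μ = λ + 1/W = 18.17 + 9.4340 = 27.6040 per hr

Final: 27.6040 /hr


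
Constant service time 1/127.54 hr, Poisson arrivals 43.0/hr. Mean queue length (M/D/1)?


ρ = 43.0/127.54 = 0.3371
M/D/1: Lq = ρ²/(2(1−ρ)) = 0.1137/(2·0.6629) = 0.08574

Final: 0.08574


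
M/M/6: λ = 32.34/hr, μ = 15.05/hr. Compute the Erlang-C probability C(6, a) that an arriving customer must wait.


a = λ/μ = 2.1488; ρ = a/6 = 0.3581
P₀ = 0.116353 (from M/M/c formula)
C(c,a) = [a^c/(c!(1−ρ))]·P₀ = [98.45122/(720·0.6419)]·0.116353
= 0.21303·0.116353 = 0.024787

Final: 0.024787


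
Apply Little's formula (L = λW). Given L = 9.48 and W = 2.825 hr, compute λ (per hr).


λ = L/W = 9.48/2.825 = 3.3558 /hr

Final: 3.3558 /hr


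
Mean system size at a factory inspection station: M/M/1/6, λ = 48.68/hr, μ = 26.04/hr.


ρ = 48.68/26.04 = 1.8694
L = ρ[1 − (K+1)ρ^K + Kρ^(K+1)] / [(1−ρ)(1−ρ^(K+1))]
Numerator: 1.8694·(1 − 7·42.683256 + 6·79.793429) = 338.325595
Denominator: (-0.8694)·(-78.793429) = 68.505500
L = 338.325595/68.505500 = 4.9387

Final: 4.9387


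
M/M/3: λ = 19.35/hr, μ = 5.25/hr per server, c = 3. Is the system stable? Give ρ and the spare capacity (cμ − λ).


Total capacity cμ = 3·5.25 = 15.75/hr
ρ = λ/(cμ) = 19.35/15.75 = 1.2286
Stable ⇔ ρ < 1: NO
Spare capacity = cμ − λ = 15.75 − 19.35 = -3.60/hr

Final: ρ = 1.2286; unstable; margin = -3.60/hr


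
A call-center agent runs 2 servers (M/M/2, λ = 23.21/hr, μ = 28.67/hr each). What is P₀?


a = λ/μ = 23.21/28.67 = 0.8096; ρ = a/c = 0.4048
Σ_{k=0}^{1} a^k/k! (terms k=0..1) = 1.00000 + 0.80956 = 1.80956
Tail: a^2/(2!(1−ρ)) = 0.65538/(2·0.5952) = 0.55054
P₀ = 1/(1.80956 + 0.55054) = 1/2.36009 = 0.423712

Final: 0.423712


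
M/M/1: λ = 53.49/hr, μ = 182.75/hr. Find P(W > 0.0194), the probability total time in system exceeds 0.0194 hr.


W ~ Exponential(μ−λ) for M/M/1.
μ − λ = 182.75 − 53.49 = 129.2600
P(W > t) = e^{−(μ−λ)t} = e^{−2.5076} = 0.081460

Final: 0.081460


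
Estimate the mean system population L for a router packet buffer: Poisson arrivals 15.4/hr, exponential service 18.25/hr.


ρ = λ/μ = 15.4/18.25 = 0.8438
L = ρ/(1−ρ) = 0.8438/(1 − 0.8438) = 0.8438/0.1562 = 5.4035

Final: 5.4035


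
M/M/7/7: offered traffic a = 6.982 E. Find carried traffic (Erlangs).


B(7,6.982) = 0.247756 (Erlang-B)
Carried load = a(1 − B) = 6.982·(1 − 0.247756) = 6.982·0.752244 = 5.2522 E

Final: 5.2522 Erlangs


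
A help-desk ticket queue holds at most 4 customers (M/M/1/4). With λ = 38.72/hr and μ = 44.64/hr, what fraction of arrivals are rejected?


ρ = λ/μ = 38.72/44.64 = 0.8674
P_K = (1−ρ)ρ^K/(1−ρ^(K+1)) = (0.1326·0.566037)/(1 − 0.490971)
= 0.075066/0.509029 = 0.147469

Final: 0.147469


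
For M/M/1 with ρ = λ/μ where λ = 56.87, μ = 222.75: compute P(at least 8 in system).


ρ = 56.87/222.75 = 0.2553
P(N ≥ n) = ρ^n = 0.2553^8 = 0.00001805

Final: 0.00001805


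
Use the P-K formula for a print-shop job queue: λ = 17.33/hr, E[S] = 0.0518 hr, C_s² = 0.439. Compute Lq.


ρ = λ·E[S] = 17.33·0.0518 = 0.8977
Lq = ρ²(1+C_s²)/(2(1−ρ)) = 0.8059·(1+0.439)/(2·0.1023)
= 0.8059·1.4390/0.2046 = 5.66743

Final: 5.66743


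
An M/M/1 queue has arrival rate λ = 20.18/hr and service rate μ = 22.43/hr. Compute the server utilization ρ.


ρ = λ/μ = 20.18/22.43 = 0.8997

Final: 0.8997


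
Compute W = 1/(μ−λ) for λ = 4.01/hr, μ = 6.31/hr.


W = 1/(μ−λ) = 1/(6.31 − 4.01) = 1/2.30 = 0.4348 hr

Final: 0.4348 hr


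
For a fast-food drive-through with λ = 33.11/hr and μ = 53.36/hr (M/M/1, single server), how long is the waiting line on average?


ρ = 33.11/53.36 = 0.6205
Lq = ρ²/(1−ρ) = 0.3850/0.3795 = 1.0146

Final: 1.0146


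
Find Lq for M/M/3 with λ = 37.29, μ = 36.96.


a = λ/μ = 1.0089; ρ = a/3 = 0.3363
P₀ = 0.360256
Lq = P₀·a^c·ρ / (c!·(1−ρ)²) = 0.360256·1.02703·0.3363/(6·0.44049)
= 0.04708

Final: 0.04708


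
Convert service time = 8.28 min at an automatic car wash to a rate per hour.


μ = 1/(service time) in consistent units.
1 hour = 60 min, so μ = 60/8.28 = 7.2464 per hour

Final: 7.2464 /hr


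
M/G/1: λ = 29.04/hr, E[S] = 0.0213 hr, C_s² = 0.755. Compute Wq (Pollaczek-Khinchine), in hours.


ρ = λ·E[S] = 29.04·0.0213 = 0.6186
E[S²] = E[S]²(1+C_s²) = 0.0213²·(1+0.755) = 0.0007962
Wq = λ·E[S²]/(2(1−ρ)) = 29.04·0.0007962/(2·0.3814) = 0.03031 hr

Final: 0.03031 hr


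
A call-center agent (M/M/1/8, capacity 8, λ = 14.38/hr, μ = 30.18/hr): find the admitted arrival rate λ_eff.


ρ = 0.4765; P_K = (1−ρ)ρ^8/(1−ρ^9) = 0.001393
λ_eff = λ(1 − P_K) = 14.38·(1 − 0.001393) = 14.38·0.998607 = 14.3600 /hr

Final: 14.3600 /hr


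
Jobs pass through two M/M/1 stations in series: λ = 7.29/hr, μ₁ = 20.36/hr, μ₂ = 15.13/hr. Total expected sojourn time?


Each node sees arrival rate λ = 7.29/hr (tandem ⇒ throughput preserved).
W₁ = 1/(μ₁−λ) = 1/(20.36−7.29) = 0.07651 hr
W₂ = 1/(μ₂−λ) = 1/(15.13−7.29) = 0.12755 hr
W_total = W₁ + W₂ = 0.07651 + 0.12755 = 0.20406 hr

Final: 0.20406 hr


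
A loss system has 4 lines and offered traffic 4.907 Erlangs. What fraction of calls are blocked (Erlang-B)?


B(c,a) = (a^c/c!) / Σ_{k=0}^{c} a^k/k!
a^4/4! = 24.157556
Σ terms (k=0..4): 1.00000 + 4.90700 + 12.03932 + 19.69232 + 24.15756 = 61.796202
B = 24.157556/61.796202 = 0.390923

Final: 0.390923


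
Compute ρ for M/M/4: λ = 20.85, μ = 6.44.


ρ = λ/(cμ) = 20.85/(4·6.44) = 20.85/25.76 = 0.8094

Final: 0.8094


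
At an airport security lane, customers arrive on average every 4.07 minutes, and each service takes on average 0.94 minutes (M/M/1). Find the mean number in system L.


λ = 60/4.07 = 14.7420 /hr
μ = 60/0.94 = 63.8298 /hr
ρ = λ/μ = 14.7420/63.8298 = 0.2310
L = ρ/(1−ρ) = 0.2310/0.7690 = 0.3003

Final: 0.3003


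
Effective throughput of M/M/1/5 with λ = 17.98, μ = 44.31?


ρ = 0.4058; P_K = (1−ρ)ρ^5/(1−ρ^6) = 0.006566
λ_eff = λ(1 − P_K) = 17.98·(1 − 0.006566) = 17.98·0.993434 = 17.8619 /hr

Final: 17.8619 /hr


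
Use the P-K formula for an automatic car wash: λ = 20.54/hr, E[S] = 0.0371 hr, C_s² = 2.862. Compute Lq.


ρ = λ·E[S] = 20.54·0.0371 = 0.7620
Lq = ρ²(1+C_s²)/(2(1−ρ)) = 0.5807·(1+2.862)/(2·0.2380)
= 0.5807·3.8620/0.4759 = 4.71212

Final: 4.71212


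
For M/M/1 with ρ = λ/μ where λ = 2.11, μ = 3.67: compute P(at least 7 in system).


ρ = 2.11/3.67 = 0.5749
P(N ≥ n) = ρ^n = 0.5749^7 = 0.020764

Final: 0.020764


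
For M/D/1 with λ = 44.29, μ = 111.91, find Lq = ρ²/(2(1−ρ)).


ρ = 44.29/111.91 = 0.3958
M/D/1: Lq = ρ²/(2(1−ρ)) = 0.1566/(2·0.6042) = 0.12961

Final: 0.12961


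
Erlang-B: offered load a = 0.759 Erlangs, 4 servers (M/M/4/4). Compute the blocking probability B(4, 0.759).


B(c,a) = (a^c/c!) / Σ_{k=0}^{c} a^k/k!
a^4/4! = 0.013828
Σ terms (k=0..4): 1.00000 + 0.75900 + 0.28804 + 0.07287 + 0.01383 = 2.133743
B = 0.013828/2.133743 = 0.006481

Final: 0.006481


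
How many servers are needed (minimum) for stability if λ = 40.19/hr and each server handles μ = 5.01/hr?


Stability requires cμ > λ ⇔ c > λ/μ.
λ/μ = 40.19/5.01 = 8.0220
Minimum integer c = ⌊8.0220⌋ + 1 = 9
Check: 9·5.01 = 45.09 > 40.19, while 8·5.01 = 40.08 ≤ 40.19

Final: 9 servers


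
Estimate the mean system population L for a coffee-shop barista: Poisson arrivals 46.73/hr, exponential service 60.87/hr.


ρ = λ/μ = 46.73/60.87 = 0.7677
L = ρ/(1−ρ) = 0.7677/(1 − 0.7677) = 0.7677/0.2323 = 3.3048

Final: 3.3048


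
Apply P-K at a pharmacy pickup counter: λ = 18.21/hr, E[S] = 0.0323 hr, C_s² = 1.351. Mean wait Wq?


ρ = λ·E[S] = 18.21·0.0323 = 0.5882
E[S²] = E[S]²(1+C_s²) = 0.0323²·(1+1.351) = 0.002453
Wq = λ·E[S²]/(2(1−ρ)) = 18.21·0.002453/(2·0.4118) = 0.05423 hr

Final: 0.05423 hr


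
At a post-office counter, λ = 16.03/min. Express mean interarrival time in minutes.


Mean interarrival time = 1/λ = 1/16.03 minute = 0.06238 minute
In minutes: 0.06238 × 1 = 0.06238 min

Final: 0.06238 min


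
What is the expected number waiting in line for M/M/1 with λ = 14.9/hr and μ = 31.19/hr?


ρ = 14.9/31.19 = 0.4777
Lq = ρ²/(1−ρ) = 0.2282/0.5223 = 0.4370

Final: 0.4370


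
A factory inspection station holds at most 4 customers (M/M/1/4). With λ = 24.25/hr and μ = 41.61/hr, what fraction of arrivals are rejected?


ρ = λ/μ = 24.25/41.61 = 0.5828
P_K = (1−ρ)ρ^K/(1−ρ^(K+1)) = (0.4172·0.115360)/(1 − 0.067231)
= 0.048129/0.932769 = 0.051598

Final: 0.051598


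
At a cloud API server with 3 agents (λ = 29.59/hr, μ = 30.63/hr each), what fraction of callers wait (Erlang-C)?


a = λ/μ = 0.9660; ρ = a/3 = 0.3220
P₀ = 0.376748 (from M/M/c formula)
C(c,a) = [a^c/(c!(1−ρ))]·P₀ = [0.90156/(6·0.6780)]·0.376748
= 0.22163·0.376748 = 0.083497

Final: 0.083497


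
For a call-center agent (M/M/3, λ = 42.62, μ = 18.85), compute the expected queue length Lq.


a = λ/μ = 2.2610; ρ = a/3 = 0.7537
P₀ = 0.073327
Lq = P₀·a^c·ρ / (c!·(1−ρ)²) = 0.073327·11.55863·0.7537/(6·0.06068)
= 1.75453

Final: 1.75453


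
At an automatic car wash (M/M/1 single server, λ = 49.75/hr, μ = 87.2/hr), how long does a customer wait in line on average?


ρ = 49.75/87.2 = 0.5705
Wq = ρ/(μ−λ) = 0.5705/(87.2 − 49.75) = 0.5705/37.45 = 0.01523 hr

Final: 0.01523 hr


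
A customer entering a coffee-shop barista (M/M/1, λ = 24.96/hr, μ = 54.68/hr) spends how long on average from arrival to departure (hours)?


W = 1/(μ−λ) = 1/(54.68 − 24.96) = 1/29.72 = 0.03365 hr

Final: 0.03365 hr


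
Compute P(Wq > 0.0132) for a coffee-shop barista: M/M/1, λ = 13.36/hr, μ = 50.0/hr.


ρ = 13.36/50.0 = 0.2672
P(Wq > t) = ρ·e^{−(μ−λ)t} = 0.2672·e^{−0.4836}
= 0.2672·0.616530 = 0.164737

Final: 0.164737


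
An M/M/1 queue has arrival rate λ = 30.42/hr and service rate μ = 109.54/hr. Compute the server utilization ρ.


ρ = λ/μ = 30.42/109.54 = 0.2777

Final: 0.2777


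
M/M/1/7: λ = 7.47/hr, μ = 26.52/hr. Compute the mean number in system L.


ρ = 7.47/26.52 = 0.2817
L = ρ[1 − (K+1)ρ^K + Kρ^(K+1)] / [(1−ρ)(1−ρ^(K+1))]
Numerator: 0.2817·(1 − 8·0.0001407 + 7·0.00003963) = 0.281435
Denominator: (0.7183)·(0.999960) = 0.718297
L = 0.281435/0.718297 = 0.3918

Final: 0.3918


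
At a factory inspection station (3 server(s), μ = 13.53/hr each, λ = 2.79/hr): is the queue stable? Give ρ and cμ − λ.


Total capacity cμ = 3·13.53 = 40.59/hr
ρ = λ/(cμ) = 2.79/40.59 = 0.06874
Stable ⇔ ρ < 1: YES
Spare capacity = cμ − λ = 40.59 − 2.79 = 37.80/hr

Final: ρ = 0.06874; stable; margin = 37.80/hr


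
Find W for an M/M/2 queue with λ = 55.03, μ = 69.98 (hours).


a = 0.7864; ρ = 0.3932; P₀ = 0.435561
Lq = P₀·a^c·ρ/(c!(1−ρ)²) = 0.14380
Wq = Lq/λ = 0.14380/55.03 = 0.002613 hr
W = Wq + 1/μ = 0.002613 + 0.01429 = 0.01690 hr

Final: 0.01690 hr


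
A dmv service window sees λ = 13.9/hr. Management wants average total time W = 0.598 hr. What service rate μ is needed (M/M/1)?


W = 1/(μ−λ) ⇒ μ − λ = 1/W = 1/0.598 = 1.6722
μ = λ + 1/W = 13.9 + 1.6722 = 15.5722 per hr

Final: 15.5722 /hr


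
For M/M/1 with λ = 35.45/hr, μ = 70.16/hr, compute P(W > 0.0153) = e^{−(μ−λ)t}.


W ~ Exponential(μ−λ) for M/M/1.
μ − λ = 70.16 − 35.45 = 34.7100
P(W > t) = e^{−(μ−λ)t} = e^{−0.5311} = 0.587980

Final: 0.587980


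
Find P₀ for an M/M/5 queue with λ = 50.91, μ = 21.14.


a = λ/μ = 50.91/21.14 = 2.4082; ρ = a/c = 0.4816
Σ_{k=0}^{4} a^k/k! (terms k=0..4) = 1.00000 + 2.40823 + 2.89979 + 2.32779 + 1.40146 = 10.03727
Tail: a^5/(5!(1−ρ)) = 81.00104/(120·0.5184) = 1.30222
P₀ = 1/(10.03727 + 1.30222) = 1/11.33948 = 0.088187

Final: 0.088187


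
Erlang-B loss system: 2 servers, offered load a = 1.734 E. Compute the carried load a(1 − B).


B(2,1.734) = 0.354790 (Erlang-B)
Carried load = a(1 − B) = 1.734·(1 − 0.354790) = 1.734·0.645210 = 1.1188 E

Final: 1.1188 Erlangs


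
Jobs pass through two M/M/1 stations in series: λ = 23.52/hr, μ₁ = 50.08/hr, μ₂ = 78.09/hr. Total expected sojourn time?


Each node sees arrival rate λ = 23.52/hr (tandem ⇒ throughput preserved).
W₁ = 1/(μ₁−λ) = 1/(50.08−23.52) = 0.03765 hr
W₂ = 1/(μ₂−λ) = 1/(78.09−23.52) = 0.01833 hr
W_total = W₁ + W₂ = 0.03765 + 0.01833 = 0.05598 hr

Final: 0.05598 hr


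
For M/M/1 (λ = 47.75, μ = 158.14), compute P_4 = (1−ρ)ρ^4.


ρ = 47.75/158.14 = 0.3019
P_n = (1−ρ)·ρ^n = (1 − 0.3019)·0.3019^4 = 0.6981·0.008312 = 0.005802

Final: 0.005802


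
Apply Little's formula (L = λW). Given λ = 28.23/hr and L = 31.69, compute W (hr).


W = L/λ = 31.69/28.23 = 1.1226 hr

Final: 1.1226 hr


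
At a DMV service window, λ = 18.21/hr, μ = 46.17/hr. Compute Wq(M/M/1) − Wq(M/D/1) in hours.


ρ = 18.21/46.17 = 0.3944
Wq(M/M/1) = ρ/(μ−λ) = 0.3944/27.96 = 0.01411 hr
Wq(M/D/1) = ρ/(2(μ−λ)) = 0.007053 hr
Savings = 0.01411 − 0.007053 = 0.007053 hr

Final: 0.007053 hr


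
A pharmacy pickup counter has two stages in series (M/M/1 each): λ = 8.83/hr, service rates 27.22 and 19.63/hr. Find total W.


Each node sees arrival rate λ = 8.83/hr (tandem ⇒ throughput preserved).
W₁ = 1/(μ₁−λ) = 1/(27.22−8.83) = 0.05438 hr
W₂ = 1/(μ₂−λ) = 1/(19.63−8.83) = 0.09259 hr
W_total = W₁ + W₂ = 0.05438 + 0.09259 = 0.14697 hr

Final: 0.14697 hr


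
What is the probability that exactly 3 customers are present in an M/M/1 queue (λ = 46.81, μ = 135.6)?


ρ = 46.81/135.6 = 0.3452
P_n = (1−ρ)·ρ^n = (1 − 0.3452)·0.3452^3 = 0.6548·0.041137 = 0.026937

Final: 0.026937


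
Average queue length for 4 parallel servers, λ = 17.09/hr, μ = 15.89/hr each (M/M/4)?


a = λ/μ = 1.0755; ρ = a/4 = 0.2689
P₀ = 0.340426
Lq = P₀·a^c·ρ / (c!·(1−ρ)²) = 0.340426·1.33805·0.2689/(24·0.53454)
= 0.009547

Final: 0.009547


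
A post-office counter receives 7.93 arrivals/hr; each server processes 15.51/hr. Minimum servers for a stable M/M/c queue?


Stability requires cμ > λ ⇔ c > λ/μ.
λ/μ = 7.93/15.51 = 0.5113
Minimum integer c = ⌊0.5113⌋ + 1 = 1
Check: 1·15.51 = 15.51 > 7.93, while 0·15.51 = 0.00 ≤ 7.93

Final: 1 servers


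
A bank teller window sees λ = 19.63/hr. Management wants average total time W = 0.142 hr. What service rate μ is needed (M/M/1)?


W = 1/(μ−λ) ⇒ μ − λ = 1/W = 1/0.142 = 7.0423
μ = λ + 1/W = 19.63 + 7.0423 = 26.6723 per hr

Final: 26.6723 /hr


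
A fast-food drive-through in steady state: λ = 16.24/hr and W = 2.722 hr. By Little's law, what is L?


L = λW = 16.24·2.722 = 44.2053

Final: 44.2053


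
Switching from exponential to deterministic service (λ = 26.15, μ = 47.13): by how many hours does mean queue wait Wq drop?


ρ = 26.15/47.13 = 0.5548
Wq(M/M/1) = ρ/(μ−λ) = 0.5548/20.98 = 0.02645 hr
Wq(M/D/1) = ρ/(2(μ−λ)) = 0.01322 hr
Savings = 0.02645 − 0.01322 = 0.01322 hr

Final: 0.01322 hr


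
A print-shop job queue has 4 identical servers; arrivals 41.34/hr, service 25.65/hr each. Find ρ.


ρ = λ/(cμ) = 41.34/(4·25.65) = 41.34/102.60 = 0.4029

Final: 0.4029


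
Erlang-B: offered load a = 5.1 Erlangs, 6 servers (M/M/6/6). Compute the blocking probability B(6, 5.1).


B(c,a) = (a^c/c!) / Σ_{k=0}^{c} a^k/k!
a^6/6! = 24.439289
Σ terms (k=0..6): 1.00000 + 5.10000 + 13.00500 + 22.10850 + 28.18834 + 28.75210 + 24.43929 = 122.593230
B = 24.439289/122.593230 = 0.199353

Final: 0.199353


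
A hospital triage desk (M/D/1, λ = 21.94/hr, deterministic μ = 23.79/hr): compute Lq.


ρ = 21.94/23.79 = 0.9222
M/D/1: Lq = ρ²/(2(1−ρ)) = 0.8505/(2·0.07776) = 5.46861

Final: 5.46861


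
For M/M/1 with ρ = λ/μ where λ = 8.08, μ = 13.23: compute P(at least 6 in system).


ρ = 8.08/13.23 = 0.6107
P(N ≥ n) = ρ^n = 0.6107^6 = 0.051893

Final: 0.051893


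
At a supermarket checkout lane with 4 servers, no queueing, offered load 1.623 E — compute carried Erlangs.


B(4,1.623) = 0.058504 (Erlang-B)
Carried load = a(1 − B) = 1.623·(1 − 0.058504) = 1.623·0.941496 = 1.5280 E

Final: 1.5280 Erlangs


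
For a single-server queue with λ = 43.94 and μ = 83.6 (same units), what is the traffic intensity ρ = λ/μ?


ρ = λ/μ = 43.94/83.6 = 0.5256

Final: 0.5256


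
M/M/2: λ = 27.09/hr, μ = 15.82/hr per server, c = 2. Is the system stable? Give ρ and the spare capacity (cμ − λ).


Total capacity cμ = 2·15.82 = 31.64/hr
ρ = λ/(cμ) = 27.09/31.64 = 0.8562
Stable ⇔ ρ < 1: YES
Spare capacity = cμ − λ = 31.64 − 27.09 = 4.55/hr

Final: ρ = 0.8562; stable; margin = 4.55/hr


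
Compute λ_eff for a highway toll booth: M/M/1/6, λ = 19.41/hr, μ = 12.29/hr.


ρ = 1.5793; P_K = (1−ρ)ρ^6/(1−ρ^7) = 0.382425
λ_eff = λ(1 − P_K) = 19.41·(1 − 0.382425) = 19.41·0.617575 = 11.9871 /hr

Final: 11.9871 /hr


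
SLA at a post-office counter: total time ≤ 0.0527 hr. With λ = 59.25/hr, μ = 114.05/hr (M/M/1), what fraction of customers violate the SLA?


W ~ Exponential(μ−λ) for M/M/1.
μ − λ = 114.05 − 59.25 = 54.8000
P(W > t) = e^{−(μ−λ)t} = e^{−2.8880} = 0.055690

Final: 0.055690


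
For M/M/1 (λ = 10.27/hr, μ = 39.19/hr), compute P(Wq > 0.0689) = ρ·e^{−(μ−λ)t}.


ρ = 10.27/39.19 = 0.2621
P(Wq > t) = ρ·e^{−(μ−λ)t} = 0.2621·e^{−1.9926}
= 0.2621·0.136342 = 0.035729

Final: 0.035729


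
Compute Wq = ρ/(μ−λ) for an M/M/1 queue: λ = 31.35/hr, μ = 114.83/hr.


ρ = 31.35/114.83 = 0.2730
Wq = ρ/(μ−λ) = 0.2730/(114.83 − 31.35) = 0.2730/83.48 = 0.003270 hr

Final: 0.003270 hr


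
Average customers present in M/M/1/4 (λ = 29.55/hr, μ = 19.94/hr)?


ρ = 29.55/19.94 = 1.4819
L = ρ[1 − (K+1)ρ^K + Kρ^(K+1)] / [(1−ρ)(1−ρ^(K+1))]
Numerator: 1.4819·(1 − 5·4.823134 + 4·7.147623) = 8.113392
Denominator: (-0.4819)·(-6.147623) = 2.962821
L = 8.113392/2.962821 = 2.7384

Final: 2.7384


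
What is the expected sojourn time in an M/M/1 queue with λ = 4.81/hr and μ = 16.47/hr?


W = 1/(μ−λ) = 1/(16.47 − 4.81) = 1/11.66 = 0.08576 hr

Final: 0.08576 hr


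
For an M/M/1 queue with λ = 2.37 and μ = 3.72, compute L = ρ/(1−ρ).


ρ = λ/μ = 2.37/3.72 = 0.6371
L = ρ/(1−ρ) = 0.6371/(1 − 0.6371) = 0.6371/0.3629 = 1.7556

Final: 1.7556


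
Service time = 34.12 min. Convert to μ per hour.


μ = 1/(service time) in consistent units.
1 hour = 60 min, so μ = 60/34.12 = 1.7585 per hour

Final: 1.7585 /hr


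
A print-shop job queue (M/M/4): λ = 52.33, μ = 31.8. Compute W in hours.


a = 1.6456; ρ = 0.4114; P₀ = 0.190063
Lq = P₀·a^c·ρ/(c!(1−ρ)²) = 0.06896
Wq = Lq/λ = 0.06896/52.33 = 0.001318 hr
W = Wq + 1/μ = 0.001318 + 0.03145 = 0.03276 hr

Final: 0.03276 hr


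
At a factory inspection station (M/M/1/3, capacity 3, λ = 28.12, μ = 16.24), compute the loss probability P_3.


ρ = λ/μ = 28.12/16.24 = 1.7315
P_K = (1−ρ)ρ^K/(1−ρ^(K+1)) = (-0.7315·5.191440)/(1 − 8.989120)
= -3.797679/-7.989120 = 0.475356

Final: 0.475356


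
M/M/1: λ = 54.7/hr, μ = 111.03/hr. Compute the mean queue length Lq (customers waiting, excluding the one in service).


ρ = 54.7/111.03 = 0.4927
Lq = ρ²/(1−ρ) = 0.2427/0.5073 = 0.4784

Final: 0.4784


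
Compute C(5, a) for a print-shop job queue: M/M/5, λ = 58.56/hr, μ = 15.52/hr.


a = λ/μ = 3.7732; ρ = a/5 = 0.7546
P₀ = 0.018094 (from M/M/c formula)
C(c,a) = [a^c/(c!(1−ρ))]·P₀ = [764.79802/(120·0.2454)]·0.018094
= 25.97528·0.018094 = 0.470008

Final: 0.470008


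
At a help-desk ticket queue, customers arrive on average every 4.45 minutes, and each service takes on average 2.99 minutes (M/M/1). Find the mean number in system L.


λ = 60/4.45 = 13.4831 /hr
μ = 60/2.99 = 20.0669 /hr
ρ = λ/μ = 13.4831/20.0669 = 0.6719
L = ρ/(1−ρ) = 0.6719/0.3281 = 2.0479

Final: 2.0479


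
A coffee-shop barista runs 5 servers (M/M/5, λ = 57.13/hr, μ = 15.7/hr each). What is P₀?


a = λ/μ = 57.13/15.7 = 3.6389; ρ = a/c = 0.7278
Σ_{k=0}^{4} a^k/k! (terms k=0..4) = 1.00000 + 3.63885 + 6.62063 + 8.03050 + 7.30545 = 26.59543
Tail: a^5/(5!(1−ρ)) = 638.00320/(120·0.2722) = 19.53020
P₀ = 1/(26.59543 + 19.53020) = 1/46.12563 = 0.021680

Final: 0.021680


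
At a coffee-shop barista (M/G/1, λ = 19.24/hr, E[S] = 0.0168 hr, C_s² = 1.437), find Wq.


ρ = λ·E[S] = 19.24·0.0168 = 0.3232
E[S²] = E[S]²(1+C_s²) = 0.0168²·(1+1.437) = 0.0006878
Wq = λ·E[S²]/(2(1−ρ)) = 19.24·0.0006878/(2·0.6768) = 0.009777 hr

Final: 0.009777 hr


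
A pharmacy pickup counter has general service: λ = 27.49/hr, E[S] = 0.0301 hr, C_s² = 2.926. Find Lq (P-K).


ρ = λ·E[S] = 27.49·0.0301 = 0.8274
Lq = ρ²(1+C_s²)/(2(1−ρ)) = 0.6847·(1+2.926)/(2·0.1726)
= 0.6847·3.9260/0.3451 = 7.78906

Final: 7.78906


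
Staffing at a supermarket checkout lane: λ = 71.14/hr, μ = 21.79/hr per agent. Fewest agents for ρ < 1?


Stability requires cμ > λ ⇔ c > λ/μ.
λ/μ = 71.14/21.79 = 3.2648
Minimum integer c = ⌊3.2648⌋ + 1 = 4
Check: 4·21.79 = 87.16 > 71.14, while 3·21.79 = 65.37 ≤ 71.14

Final: 4 servers


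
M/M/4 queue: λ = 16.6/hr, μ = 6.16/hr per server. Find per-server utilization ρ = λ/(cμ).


ρ = λ/(cμ) = 16.6/(4·6.16) = 16.6/24.64 = 0.6737

Final: 0.6737


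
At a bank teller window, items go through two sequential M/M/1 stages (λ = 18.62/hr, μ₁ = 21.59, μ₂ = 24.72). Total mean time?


Each node sees arrival rate λ = 18.62/hr (tandem ⇒ throughput preserved).
W₁ = 1/(μ₁−λ) = 1/(21.59−18.62) = 0.33670 hr
W₂ = 1/(μ₂−λ) = 1/(24.72−18.62) = 0.16393 hr
W_total = W₁ + W₂ = 0.33670 + 0.16393 = 0.50063 hr

Final: 0.50063 hr


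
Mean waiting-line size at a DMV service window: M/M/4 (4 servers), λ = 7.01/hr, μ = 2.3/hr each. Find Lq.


a = λ/μ = 3.0478; ρ = a/4 = 0.7620
P₀ = 0.035069
Lq = P₀·a^c·ρ / (c!·(1−ρ)²) = 0.035069·86.29005·0.7620/(24·0.05666)
= 1.69547

Final: 1.69547


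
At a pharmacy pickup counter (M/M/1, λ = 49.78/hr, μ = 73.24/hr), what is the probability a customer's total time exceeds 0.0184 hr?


W ~ Exponential(μ−λ) for M/M/1.
μ − λ = 73.24 − 49.78 = 23.4600
P(W > t) = e^{−(μ−λ)t} = e^{−0.4317} = 0.649428

Final: 0.649428


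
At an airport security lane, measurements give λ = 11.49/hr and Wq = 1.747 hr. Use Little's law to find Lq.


Lq = λWq = 11.49·1.747 = 20.0730

Final: 20.0730


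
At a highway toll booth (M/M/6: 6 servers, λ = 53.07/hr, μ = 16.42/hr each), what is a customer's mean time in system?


a = 3.2320; ρ = 0.5387; P₀ = 0.038462
Lq = P₀·a^c·ρ/(c!(1−ρ)²) = 0.15412
Wq = Lq/λ = 0.15412/53.07 = 0.002904 hr
W = Wq + 1/μ = 0.002904 + 0.06090 = 0.06381 hr

Final: 0.06381 hr


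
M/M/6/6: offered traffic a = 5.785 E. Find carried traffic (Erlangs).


B(6,5.785) = 0.249676 (Erlang-B)
Carried load = a(1 − B) = 5.785·(1 − 0.249676) = 5.785·0.750324 = 4.3406 E

Final: 4.3406 Erlangs


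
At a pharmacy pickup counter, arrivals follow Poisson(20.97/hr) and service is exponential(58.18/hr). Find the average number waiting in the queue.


ρ = 20.97/58.18 = 0.3604
Lq = ρ²/(1−ρ) = 0.1299/0.6396 = 0.2031

Final: 0.2031


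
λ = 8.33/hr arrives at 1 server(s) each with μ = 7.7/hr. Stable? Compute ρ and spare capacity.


Total capacity cμ = 1·7.7 = 7.70/hr
ρ = λ/(cμ) = 8.33/7.70 = 1.0818
Stable ⇔ ρ < 1: NO
Spare capacity = cμ − λ = 7.70 − 8.33 = -0.63/hr

Final: ρ = 1.0818; unstable; margin = -0.63/hr


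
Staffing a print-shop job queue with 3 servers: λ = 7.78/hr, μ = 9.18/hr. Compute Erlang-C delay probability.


a = λ/μ = 0.8475; ρ = a/3 = 0.2825
P₀ = 0.425892 (from M/M/c formula)
C(c,a) = [a^c/(c!(1−ρ))]·P₀ = [0.60871/(6·0.7175)]·0.425892
= 0.14140·0.425892 = 0.060219

Final: 0.060219


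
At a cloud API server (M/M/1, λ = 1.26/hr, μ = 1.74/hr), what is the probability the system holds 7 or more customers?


ρ = 1.26/1.74 = 0.7241
P(N ≥ n) = ρ^n = 0.7241^7 = 0.104412

Final: 0.104412


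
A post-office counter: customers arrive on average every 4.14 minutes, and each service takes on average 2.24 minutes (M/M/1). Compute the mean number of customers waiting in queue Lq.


λ = 60/4.14 = 14.4928 /hr
μ = 60/2.24 = 26.7857 /hr
ρ = λ/μ = 14.4928/26.7857 = 0.5411
Lq = ρ²/(1−ρ) = 0.2927/0.4589 = 0.6379

Final: 0.6379


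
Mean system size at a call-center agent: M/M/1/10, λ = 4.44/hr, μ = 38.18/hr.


ρ = 4.44/38.18 = 0.1163
L = ρ[1 − (K+1)ρ^K + Kρ^(K+1)] / [(1−ρ)(1−ρ^(K+1))]
Numerator: 0.1163·(1 − 11·4.523e-10 + 10·5.260e-11) = 0.116291
Denominator: (0.8837)·(1.000000) = 0.883709
L = 0.116291/0.883709 = 0.1316

Final: 0.1316


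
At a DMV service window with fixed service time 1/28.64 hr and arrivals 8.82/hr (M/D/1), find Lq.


ρ = 8.82/28.64 = 0.3080
M/D/1: Lq = ρ²/(2(1−ρ)) = 0.09484/(2·0.6920) = 0.06852

Final: 0.06852


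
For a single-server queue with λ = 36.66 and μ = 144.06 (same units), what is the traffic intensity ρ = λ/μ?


ρ = λ/μ = 36.66/144.06 = 0.2545

Final: 0.2545


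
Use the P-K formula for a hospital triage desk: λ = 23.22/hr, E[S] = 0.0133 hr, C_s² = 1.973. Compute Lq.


ρ = λ·E[S] = 23.22·0.0133 = 0.3088
Lq = ρ²(1+C_s²)/(2(1−ρ)) = 0.09537·(1+1.973)/(2·0.6912)
= 0.09537·2.9730/1.3823 = 0.20512

Final: 0.20512


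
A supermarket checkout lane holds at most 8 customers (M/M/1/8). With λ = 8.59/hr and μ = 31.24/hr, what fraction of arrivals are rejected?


ρ = λ/μ = 8.59/31.24 = 0.2750
P_K = (1−ρ)ρ^K/(1−ρ^(K+1)) = (0.7250·0.00003268)/(1 − 0.000008985)
= 0.00002369/0.999991 = 0.00002369

Final: 0.00002369


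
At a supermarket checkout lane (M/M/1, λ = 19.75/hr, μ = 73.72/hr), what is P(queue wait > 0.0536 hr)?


ρ = 19.75/73.72 = 0.2679
P(Wq > t) = ρ·e^{−(μ−λ)t} = 0.2679·e^{−2.8928}
= 0.2679·0.055421 = 0.014848

Final: 0.014848


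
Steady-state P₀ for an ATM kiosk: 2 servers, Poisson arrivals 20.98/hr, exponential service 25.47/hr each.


a = λ/μ = 20.98/25.47 = 0.8237; ρ = a/c = 0.4119
Σ_{k=0}^{1} a^k/k! (terms k=0..1) = 1.00000 + 0.82371 = 1.82371
Tail: a^2/(2!(1−ρ)) = 0.67851/(2·0.5881) = 0.57682
P₀ = 1/(1.82371 + 0.57682) = 1/2.40053 = 0.416574

Final: 0.416574


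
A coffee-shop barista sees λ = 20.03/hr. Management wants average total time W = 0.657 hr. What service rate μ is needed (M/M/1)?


W = 1/(μ−λ) ⇒ μ − λ = 1/W = 1/0.657 = 1.5221
μ = λ + 1/W = 20.03 + 1.5221 = 21.5521 per hr

Final: 21.5521 /hr


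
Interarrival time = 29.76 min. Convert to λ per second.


λ = 1/(interarrival time) in consistent units.
1 second = 0.0166667 min, so λ = 0.0166667/29.76 = 0.0005600 per second

Final: 0.0005600 /sec


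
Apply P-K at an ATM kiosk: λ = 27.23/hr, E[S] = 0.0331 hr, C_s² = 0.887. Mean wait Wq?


ρ = λ·E[S] = 27.23·0.0331 = 0.9013
E[S²] = E[S]²(1+C_s²) = 0.0331²·(1+0.887) = 0.002067
Wq = λ·E[S²]/(2(1−ρ)) = 27.23·0.002067/(2·0.09869) = 0.28522 hr

Final: 0.28522 hr


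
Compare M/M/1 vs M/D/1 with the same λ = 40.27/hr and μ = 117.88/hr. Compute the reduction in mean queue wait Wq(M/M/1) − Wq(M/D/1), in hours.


ρ = 40.27/117.88 = 0.3416
Wq(M/M/1) = ρ/(μ−λ) = 0.3416/77.61 = 0.004402 hr
Wq(M/D/1) = ρ/(2(μ−λ)) = 0.002201 hr
Savings = 0.004402 − 0.002201 = 0.002201 hr

Final: 0.002201 hr


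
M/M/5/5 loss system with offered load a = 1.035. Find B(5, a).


B(c,a) = (a^c/c!) / Σ_{k=0}^{c} a^k/k!
a^5/5! = 0.009897
Σ terms (k=0..5): 1.00000 + 1.03500 + 0.53561 + 0.18479 + 0.04781 + 0.009897 = 2.813110
B = 0.009897/2.813110 = 0.003518

Final: 0.003518


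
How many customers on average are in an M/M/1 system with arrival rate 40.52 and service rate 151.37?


ρ = λ/μ = 40.52/151.37 = 0.2677
L = ρ/(1−ρ) = 0.2677/(1 − 0.2677) = 0.2677/0.7323 = 0.3655

Final: 0.3655


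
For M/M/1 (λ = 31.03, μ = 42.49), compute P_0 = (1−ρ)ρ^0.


ρ = 31.03/42.49 = 0.7303
P_n = (1−ρ)·ρ^n = (1 − 0.7303)·0.7303^0 = 0.2697·1.000000 = 0.269711

Final: 0.269711


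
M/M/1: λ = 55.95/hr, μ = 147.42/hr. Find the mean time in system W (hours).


W = 1/(μ−λ) = 1/(147.42 − 55.95) = 1/91.47 = 0.01093 hr

Final: 0.01093 hr


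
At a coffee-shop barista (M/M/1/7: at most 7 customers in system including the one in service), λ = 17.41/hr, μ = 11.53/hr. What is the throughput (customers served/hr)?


ρ = 1.5100; P_K = (1−ρ)ρ^7/(1−ρ^8) = 0.350715
λ_eff = λ(1 − P_K) = 17.41·(1 − 0.350715) = 17.41·0.649285 = 11.3041 /hr

Final: 11.3041 /hr


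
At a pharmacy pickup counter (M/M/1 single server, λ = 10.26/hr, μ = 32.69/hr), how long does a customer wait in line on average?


ρ = 10.26/32.69 = 0.3139
Wq = ρ/(μ−λ) = 0.3139/(32.69 − 10.26) = 0.3139/22.43 = 0.01399 hr

Final: 0.01399 hr


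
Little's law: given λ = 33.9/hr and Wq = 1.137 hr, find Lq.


Lq = λWq = 33.9·1.137 = 38.5443

Final: 38.5443


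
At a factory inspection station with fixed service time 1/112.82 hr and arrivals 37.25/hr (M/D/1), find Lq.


ρ = 37.25/112.82 = 0.3302
M/D/1: Lq = ρ²/(2(1−ρ)) = 0.1090/(2·0.6698) = 0.08137

Final: 0.08137


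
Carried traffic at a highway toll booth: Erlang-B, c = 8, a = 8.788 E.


B(8,8.788) = 0.278143 (Erlang-B)
Carried load = a(1 − B) = 8.788·(1 − 0.278143) = 8.788·0.721857 = 6.3437 E

Final: 6.3437 Erlangs


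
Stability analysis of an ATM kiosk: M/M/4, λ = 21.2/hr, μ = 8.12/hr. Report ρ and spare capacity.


Total capacity cμ = 4·8.12 = 32.48/hr
ρ = λ/(cμ) = 21.2/32.48 = 0.6527
Stable ⇔ ρ < 1: YES
Spare capacity = cμ − λ = 32.48 − 21.2 = 11.28/hr

Final: ρ = 0.6527; stable; margin = 11.28/hr


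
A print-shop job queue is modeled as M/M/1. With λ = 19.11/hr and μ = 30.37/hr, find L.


ρ = λ/μ = 19.11/30.37 = 0.6292
L = ρ/(1−ρ) = 0.6292/(1 − 0.6292) = 0.6292/0.3708 = 1.6972

Final: 1.6972


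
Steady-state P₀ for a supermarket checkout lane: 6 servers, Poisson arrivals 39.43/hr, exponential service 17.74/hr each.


a = λ/μ = 39.43/17.74 = 2.2227; ρ = a/c = 0.3704
Σ_{k=0}^{5} a^k/k! (terms k=0..5) = 1.00000 + 2.22266 + 2.47011 + 1.83007 + 1.01691 + 0.45205 = 8.99180
Tail: a^6/(6!(1−ρ)) = 120.56992/(720·0.6296) = 0.26599
P₀ = 1/(8.99180 + 0.26599) = 1/9.25779 = 0.108017

Final: 0.108017


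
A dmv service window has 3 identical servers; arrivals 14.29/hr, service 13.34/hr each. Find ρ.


ρ = λ/(cμ) = 14.29/(3·13.34) = 14.29/40.02 = 0.3571

Final: 0.3571


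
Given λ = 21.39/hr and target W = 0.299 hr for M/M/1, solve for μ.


W = 1/(μ−λ) ⇒ μ − λ = 1/W = 1/0.299 = 3.3445
μ = λ + 1/W = 21.39 + 3.3445 = 24.7345 per hr

Final: 24.7345 /hr


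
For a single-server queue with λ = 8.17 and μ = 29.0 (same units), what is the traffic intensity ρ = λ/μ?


ρ = λ/μ = 8.17/29.0 = 0.2817

Final: 0.2817


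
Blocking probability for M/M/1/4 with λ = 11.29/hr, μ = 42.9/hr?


ρ = λ/μ = 11.29/42.9 = 0.2632
P_K = (1−ρ)ρ^K/(1−ρ^(K+1)) = (0.7368·0.004797)/(1 − 0.001262)
= 0.003534/0.998738 = 0.003539

Final: 0.003539


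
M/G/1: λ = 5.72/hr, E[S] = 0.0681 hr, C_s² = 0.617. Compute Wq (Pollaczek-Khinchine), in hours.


ρ = λ·E[S] = 5.72·0.0681 = 0.3895
E[S²] = E[S]²(1+C_s²) = 0.0681²·(1+0.617) = 0.007499
Wq = λ·E[S²]/(2(1−ρ)) = 5.72·0.007499/(2·0.6105) = 0.03513 hr

Final: 0.03513 hr


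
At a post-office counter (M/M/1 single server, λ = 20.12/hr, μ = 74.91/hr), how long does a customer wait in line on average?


ρ = 20.12/74.91 = 0.2686
Wq = ρ/(μ−λ) = 0.2686/(74.91 − 20.12) = 0.2686/54.79 = 0.004902 hr

Final: 0.004902 hr


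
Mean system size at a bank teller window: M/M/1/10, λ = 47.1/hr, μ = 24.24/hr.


ρ = 47.1/24.24 = 1.9431
L = ρ[1 − (K+1)ρ^K + Kρ^(K+1)] / [(1−ρ)(1−ρ^(K+1))]
Numerator: 1.9431·(1 − 11·767.154640 + 10·1490.634635) = 12569.026159
Denominator: (-0.9431)·(-1489.634635) = 1404.828703
L = 12569.026159/1404.828703 = 8.9470

Final: 8.9470


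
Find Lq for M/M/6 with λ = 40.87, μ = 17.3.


a = λ/μ = 2.3624; ρ = a/6 = 0.3937
P₀ = 0.093811
Lq = P₀·a^c·ρ / (c!·(1−ρ)²) = 0.093811·173.84060·0.3937/(720·0.36755)
= 0.02426

Final: 0.02426
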